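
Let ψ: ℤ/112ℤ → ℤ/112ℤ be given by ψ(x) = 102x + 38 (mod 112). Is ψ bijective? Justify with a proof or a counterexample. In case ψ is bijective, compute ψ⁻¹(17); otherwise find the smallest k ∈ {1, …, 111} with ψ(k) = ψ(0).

56

Recall: ψ is injective when ψ(s) = ψ(t) forces s = t.
We have gcd(102, 112) = 2 > 1. Taking s = 0 and t = 56: ψ(0) = 38 and ψ(56) = 102·56 + 38 = 5750 ≡ 38 (mod 112).
So ψ(0) = ψ(56) while 0 ≠ 56, therefore ψ is not injective, hence not bijective.
Since ψ is not bijective, we find the least positive k with ψ(k) = ψ(0): this means 102k ≡ 0 (mod 112), i.e. 112 ∣ 102k. Since gcd(102, 112) = 2, dividing through by 2 this holds exactly when 56 ∣ 51k, and as gcd(51, 56) = 1, exactly when 56 ∣ k.
The smallest positive such k is 56.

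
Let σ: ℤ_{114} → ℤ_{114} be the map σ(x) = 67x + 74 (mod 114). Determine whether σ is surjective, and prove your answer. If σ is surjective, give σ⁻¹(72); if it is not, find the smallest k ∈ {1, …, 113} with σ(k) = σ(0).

34

Since gcd(67, 114) = 1, 67 is invertible modulo 114. Euclid's algorithm: 114 = 1·67 + 47, 67 = 1·47 + 20, 47 = 2·20 + 7, 20 = 2·7 + 6, 7 = 1·6 + 1; back-substituting gives 1 = 97·67 − 57·114, so 67⁻¹ ≡ 97 (mod 114).
For any y ∈ ℤ_{114}, x = 97(y − 74) mod 114 satisfies σ(x) = 67·97(y − 74) + 74 ≡ y (since 67·97 ≡ 1 mod 114). So every y has a preimage.
Thus σ is surjective.
Since σ is surjective, we compute σ⁻¹(72): solve 67x + 74 ≡ 72 (mod 114), i.e. 67x ≡ 112 (mod 114).
Multiplying by 67⁻¹ = 97 gives x ≡ 97·112 = 10864 = 95·114 + 34 ≡ 34 (mod 114).
Check: σ(34) = 67·34 + 74 = 2352 = 20·114 + 72 ≡ 72 (mod 114).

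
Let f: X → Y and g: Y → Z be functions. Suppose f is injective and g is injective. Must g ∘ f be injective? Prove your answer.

Suppose (g ∘ f)(x_1) = (g ∘ f)(x_2), i.e. g(f(x_1)) = g(f(x_2)).
Since g is injective, f(x_1) = f(x_2). Since f is injective, x_1 = x_2. Thus g ∘ f is injective.

injective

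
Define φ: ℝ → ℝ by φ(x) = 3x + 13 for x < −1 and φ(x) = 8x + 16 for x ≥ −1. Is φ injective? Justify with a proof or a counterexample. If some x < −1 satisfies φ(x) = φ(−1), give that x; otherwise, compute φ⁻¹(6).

-5/3

Both pieces are strictly increasing (slopes 3 and 8), so each is injective on its own interval.
The left piece maps (−∞, −1) onto (−∞, 10); the right piece maps [−1, ∞) onto [8, ∞).
These images overlap. In particular φ(−1) = 8 (right piece), and solving 3x + 13 = 8 on the left piece gives x = −5/3 < −1.
So φ(−5/3) = φ(−1) with −5/3 ≠ −1, and φ is not injective. This x = −5/3 is the requested value below −1.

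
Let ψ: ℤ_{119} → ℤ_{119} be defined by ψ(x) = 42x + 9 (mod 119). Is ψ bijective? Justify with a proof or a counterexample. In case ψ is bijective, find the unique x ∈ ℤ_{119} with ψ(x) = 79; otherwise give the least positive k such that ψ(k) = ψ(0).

17

Recall that ψ is injective if ψ(s) = ψ(t) implies s = t.
We have gcd(42, 119) = 7 > 1. Taking s = 0 and t = 17: ψ(0) = 9 and ψ(17) = 42·17 + 9 = 723 ≡ 9 (mod 119).
So ψ(0) = ψ(17) while 0 ≠ 17, therefore ψ is not injective, hence not bijective.
Since ψ is not bijective, we find the least positive k with ψ(k) = ψ(0): this means 42k ≡ 0 (mod 119), i.e. 119 ∣ 42k. Since gcd(42, 119) = 7, dividing through by 7 this holds exactly when 17 ∣ 6k, and as gcd(6, 17) = 1, exactly when 17 ∣ k.
The smallest positive such k is 17.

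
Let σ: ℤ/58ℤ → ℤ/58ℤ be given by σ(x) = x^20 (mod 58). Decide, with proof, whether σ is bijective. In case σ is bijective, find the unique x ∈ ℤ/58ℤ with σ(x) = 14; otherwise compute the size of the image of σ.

16

σ(3): Repeated squaring mod 58: 3^1 ≡ 3, 3^2 ≡ 3² = 9, 3^4 ≡ 9² = 81 ≡ 23, 3^8 ≡ 23² = 529 ≡ 7, 3^16 ≡ 7² = 49. Since 20 = 16 + 4, 3^20 ≡ 49·23: 49·23 = 1127 ≡ 25. So 3^20 ≡ 25 (mod 58).
σ(7): Repeated squaring mod 58: 7^1 ≡ 7, 7^2 ≡ 7² = 49, 7^4 ≡ 49² = 2401 ≡ 23, 7^8 ≡ 23² = 529 ≡ 7, 7^16 ≡ 7² = 49. Since 20 = 16 + 4, 7^20 ≡ 49·23: 49·23 = 1127 ≡ 25. So 7^20 ≡ 25 (mod 58).
So σ(3) = σ(7) = 25 while 3 ≠ 7, therefore σ is not injective, hence not bijective.
Since σ is not bijective, we determine |image(σ)|. Computing x^20 mod 58 for each x (by repeated squaring, reducing mod 58 at every step), the values σ(0), σ(1), …, σ(57) are: 0, 1, 52, 25, 36, 23, 24, 25, 16, 45, 36, 49, 30, 49, 24, 53, 20, 1, 20, 7, 16, 45, 54, 53, 52, 7, 54, 23, 30, 29, 30, 23, 54, 7, 52, 53, 54, 45, 16, 7, 20, 1, 20, 53, 24, 49, 30, 49, 36, 45, 16, 25, 24, 23, 36, 25, 52, 1.
The distinct values are {0, 1, 7, 16, 20, 23, 24, 25, 29, 30, 36, 45, 49, 52, 53, 54}; there are 16 of them.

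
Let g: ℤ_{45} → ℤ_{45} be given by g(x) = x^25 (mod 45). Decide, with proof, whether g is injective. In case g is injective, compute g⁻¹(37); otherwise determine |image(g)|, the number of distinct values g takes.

35

g(0) = 0^25 = 0.
g(15): Repeated squaring mod 45: 15^1 ≡ 15, 15^2 ≡ 15² = 225 ≡ 0, 15^4 ≡ 0² = 0, 15^8 ≡ 0² = 0, 15^16 ≡ 0² = 0. Since 25 = 16 + 8 + 1, 15^25 ≡ 0·0·15: 0·0 = 0, then 0·15 = 0. So 15^25 ≡ 0 (mod 45).
So g(0) = g(15) = 0 while 0 ≠ 15, so g is not injective.
Since g is not injective, we determine |image(g)|. Computing x^25 mod 45 for each x (by repeated squaring, reducing mod 45 at every step), the values g(0), g(1), …, g(44) are: 0, 1, 2, 18, 4, 5, 36, 7, 8, 9, 10, 11, 27, 13, 14, 0, 16, 17, 18, 19, 20, 36, 22, 23, 9, 25, 26, 27, 28, 29, 0, 31, 32, 18, 34, 35, 36, 37, 38, 9, 40, 41, 27, 43, 44.
The distinct values are {0, 1, 2, 4, 5, 7, 8, 9, 10, 11, 13, 14, 16, 17, 18, 19, 20, 22, 23, 25, 26, 27, 28, 29, 31, 32, 34, 35, 36, 37, 38, 40, 41, 43, 44}; there are 35 of them.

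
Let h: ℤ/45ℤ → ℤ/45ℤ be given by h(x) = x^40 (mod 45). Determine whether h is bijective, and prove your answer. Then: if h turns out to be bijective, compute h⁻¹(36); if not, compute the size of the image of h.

h(3): Repeated squaring mod 45: 3^1 ≡ 3, 3^2 ≡ 3² = 9, 3^4 ≡ 9² = 81 ≡ 36, 3^8 ≡ 36² = 1296 ≡ 36, 3^16 ≡ 36² = 1296 ≡ 36, 3^32 ≡ 36² = 1296 ≡ 36. Since 40 = 32 + 8, 3^40 ≡ 36·36: 36·36 = 1296 ≡ 36. So 3^40 ≡ 36 (mod 45).
h(6): Repeated squaring mod 45: 6^1 ≡ 6, 6^2 ≡ 6² = 36, 6^4 ≡ 36² = 1296 ≡ 36, 6^8 ≡ 36² = 1296 ≡ 36, 6^16 ≡ 36² = 1296 ≡ 36, 6^32 ≡ 36² = 1296 ≡ 36. Since 40 = 32 + 8, 6^40 ≡ 36·36: 36·36 = 1296 ≡ 36. So 6^40 ≡ 36 (mod 45).
So h(3) = h(6) = 36 while 3 ≠ 6, thus h is not injective, hence not bijective.
Since h is not bijective, we determine |image(h)|. Computing x^40 mod 45 for each x (by repeated squaring, reducing mod 45 at every step), the values h(0), h(1), …, h(44) are: 0, 1, 16, 36, 31, 40, 36, 16, 1, 36, 10, 16, 36, 31, 31, 0, 16, 1, 36, 1, 25, 36, 31, 31, 36, 25, 1, 36, 1, 16, 0, 31, 31, 36, 16, 10, 36, 1, 16, 36, 40, 31, 36, 16, 1.
The distinct values are {0, 1, 10, 16, 25, 31, 36, 40}; there are 8 of them.

8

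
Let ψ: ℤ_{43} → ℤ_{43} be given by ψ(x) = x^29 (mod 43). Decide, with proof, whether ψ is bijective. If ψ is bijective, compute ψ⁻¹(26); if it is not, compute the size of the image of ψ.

Since 43 is prime, the nonzero elements of ℤ_{43} form a cyclic group of order 42.
As gcd(29, 42) = 1, raising to the 29th power is a bijection on this group: if x_1^29 ≡ x_2^29 then (x_1x_2^{−1})^29 = 1, and the only element of order dividing gcd(29, 42) = 1 is 1, so x_1 = x_2.
With ψ(0) = 0 this makes ψ injective on all of ℤ_{43}, hence bijective (finite equal-size domain and codomain). In particular ψ is bijective.
Since ψ is bijective, we find the preimage of 26. The inverse of x ↦ x^29 on (ℤ_{43})^× is x ↦ x^29, because 29·29 = 841 = 20·42 + 1 ≡ 1 (mod 42) and x^{42} = 1 for x ≠ 0 (Fermat). So ψ⁻¹(26) = 26^29 mod 43.
Repeated squaring mod 43: 26^1 ≡ 26, 26^2 ≡ 26² = 676 ≡ 31, 26^4 ≡ 31² = 961 ≡ 15, 26^8 ≡ 15² = 225 ≡ 10, 26^16 ≡ 10² = 100 ≡ 14. Since 29 = 16 + 8 + 4 + 1, 26^29 ≡ 14·10·15·26: 14·10 = 140 ≡ 11, then 11·15 = 165 ≡ 36, then 36·26 = 936 ≡ 33. So 26^29 ≡ 33 (mod 43).
Hence ψ⁻¹(26) = 33.

33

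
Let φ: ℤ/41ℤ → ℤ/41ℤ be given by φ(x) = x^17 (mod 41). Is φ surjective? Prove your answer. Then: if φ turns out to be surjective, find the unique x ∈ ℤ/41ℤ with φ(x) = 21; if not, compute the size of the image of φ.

Since 41 is prime, the nonzero elements of ℤ/41ℤ form a cyclic group of order 40.
As gcd(17, 40) = 1, raising to the 17th power is a bijection on this group: if x_1^17 ≡ x_2^17 then (x_1x_2^{−1})^17 = 1, and the only element of order dividing gcd(17, 40) = 1 is 1, so x_1 = x_2.
With φ(0) = 0 this makes φ injective on all of ℤ/41ℤ, hence bijective (finite equal-size domain and codomain). In particular φ is surjective.
Since φ is surjective, we find the preimage of 21. The inverse of x ↦ x^17 on (ℤ/41ℤ)^× is x ↦ x^33, because 17·33 = 561 = 14·40 + 1 ≡ 1 (mod 40) and x^{40} = 1 for x ≠ 0 (Fermat). So φ⁻¹(21) = 21^33 mod 41.
Repeated squaring mod 41: 21^1 ≡ 21, 21^2 ≡ 21² = 441 ≡ 31, 21^4 ≡ 31² = 961 ≡ 18, 21^8 ≡ 18² = 324 ≡ 37, 21^16 ≡ 37² = 1369 ≡ 16, 21^32 ≡ 16² = 256 ≡ 10. Since 33 = 32 + 1, 21^33 ≡ 10·21: 10·21 = 210 ≡ 5. So 21^33 ≡ 5 (mod 41).
Hence φ⁻¹(21) = 5.

5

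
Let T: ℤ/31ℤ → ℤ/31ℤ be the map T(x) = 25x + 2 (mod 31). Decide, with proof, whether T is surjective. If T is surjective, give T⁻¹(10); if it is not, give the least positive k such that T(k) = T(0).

9

Since gcd(25, 31) = 1, 25 is invertible modulo 31. Euclid's algorithm: 31 = 1·25 + 6, 25 = 4·6 + 1; back-substituting gives 1 = 5·25 − 4·31, so 25⁻¹ ≡ 5 (mod 31).
For any y ∈ ℤ/31ℤ, x = 5(y − 2) mod 31 satisfies T(x) = 25·5(y − 2) + 2 ≡ y (since 25·5 ≡ 1 mod 31). So every y has a preimage.
Therefore T is surjective.
Since T is surjective, we compute T⁻¹(10): solve 25x + 2 ≡ 10 (mod 31), i.e. 25x ≡ 8 (mod 31).
Multiplying by 25⁻¹ = 5 gives x ≡ 5·8 = 40 = 1·31 + 9 ≡ 9 (mod 31).
Check: T(9) = 25·9 + 2 = 227 = 7·31 + 10 ≡ 10 (mod 31).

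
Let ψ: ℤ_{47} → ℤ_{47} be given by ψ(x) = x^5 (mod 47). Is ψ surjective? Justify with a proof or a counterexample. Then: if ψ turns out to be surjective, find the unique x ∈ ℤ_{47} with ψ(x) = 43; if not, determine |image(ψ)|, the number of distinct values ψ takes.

Since 47 is prime, the nonzero elements of ℤ_{47} form a cyclic group of order 46.
As gcd(5, 46) = 1, raising to the 5th power is a bijection on this group: if a^5 ≡ b^5 then (ab^{−1})^5 = 1, and the only element of order dividing gcd(5, 46) = 1 is 1, so a = b.
With ψ(0) = 0 this makes ψ injective on all of ℤ_{47}, hence bijective (finite equal-size domain and codomain). In particular ψ is surjective.
Since ψ is surjective, we find the preimage of 43. The inverse of x ↦ x^5 on (ℤ_{47})^× is x ↦ x^37, because 5·37 = 185 = 4·46 + 1 ≡ 1 (mod 46) and x^{46} = 1 for x ≠ 0 (Fermat). So ψ⁻¹(43) = 43^37 mod 47.
Repeated squaring mod 47: 43^1 ≡ 43, 43^2 ≡ 43² = 1849 ≡ 16, 43^4 ≡ 16² = 256 ≡ 21, 43^8 ≡ 21² = 441 ≡ 18, 43^16 ≡ 18² = 324 ≡ 42, 43^32 ≡ 42² = 1764 ≡ 25. Since 37 = 32 + 4 + 1, 43^37 ≡ 25·21·43: 25·21 = 525 ≡ 8, then 8·43 = 344 ≡ 15. So 43^37 ≡ 15 (mod 47).
Hence ψ⁻¹(43) = 15.

15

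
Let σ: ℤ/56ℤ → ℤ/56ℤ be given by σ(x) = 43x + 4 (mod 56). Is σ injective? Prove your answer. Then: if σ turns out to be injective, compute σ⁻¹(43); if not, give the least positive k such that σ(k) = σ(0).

53

Suppose σ(s) = σ(t) in ℤ/56ℤ. Then 43s + 4 ≡ 43t + 4 (mod 56), so 43(s − t) ≡ 0 (mod 56).
Since gcd(43, 56) = 1, 43 is invertible modulo 56, hence s − t ≡ 0 (mod 56), i.e. s = t.
Hence σ is injective.
We now compute 43⁻¹ mod 56 explicitly. Euclid's algorithm: 56 = 1·43 + 13, 43 = 3·13 + 4, 13 = 3·4 + 1; back-substituting gives 1 = 43·43 − 33·56, so 43⁻¹ ≡ 43 (mod 56).
Since σ is injective, we compute σ⁻¹(43): solve 43x + 4 ≡ 43 (mod 56), i.e. 43x ≡ 39 (mod 56).
Multiplying by 43⁻¹ = 43 gives x ≡ 43·39 = 1677 = 29·56 + 53 ≡ 53 (mod 56).
Check: σ(53) = 43·53 + 4 = 2283 = 40·56 + 43 ≡ 43 (mod 56).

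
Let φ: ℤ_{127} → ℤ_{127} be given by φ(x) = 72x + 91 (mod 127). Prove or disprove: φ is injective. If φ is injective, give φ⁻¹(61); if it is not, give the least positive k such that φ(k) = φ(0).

By definition, injectivity means: for all s, t in the domain, φ(s) = φ(t) implies s = t.
If φ(s) = φ(t), then 72s ≡ 72t (mod 127). Because gcd(72, 127) = 1, we may cancel 72 to get s ≡ t (mod 127).
Thus φ is injective.
We now compute 72⁻¹ mod 127 explicitly. Euclid's algorithm: 127 = 1·72 + 55, 72 = 1·55 + 17, 55 = 3·17 + 4, 17 = 4·4 + 1; back-substituting gives 1 = 30·72 − 17·127, so 72⁻¹ ≡ 30 (mod 127).
Since φ is injective, we find φ⁻¹(61): we need 72x ≡ 61 − 91 ≡ 97 (mod 127). Using 72⁻¹ = 30: x ≡ 30·97 = 2910 = 22·127 + 116, so x = 116.
Check: φ(116) = 72·116 + 91 = 8443 = 66·127 + 61 ≡ 61 (mod 127).

116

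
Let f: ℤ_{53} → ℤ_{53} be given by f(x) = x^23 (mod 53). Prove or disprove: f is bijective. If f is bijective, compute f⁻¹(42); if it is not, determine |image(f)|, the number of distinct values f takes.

13

Since 53 is prime, the nonzero elements of ℤ_{53} form a cyclic group of order 52.
As gcd(23, 52) = 1, raising to the 23rd power is a bijection on this group: if s^23 ≡ t^23 then (st^{−1})^23 = 1, and the only element of order dividing gcd(23, 52) = 1 is 1, so s = t.
With f(0) = 0 this makes f injective on all of ℤ_{53}, hence bijective (finite equal-size domain and codomain). In particular f is bijective.
Since f is bijective, we find the preimage of 42. The inverse of x ↦ x^23 on (ℤ_{53})^× is x ↦ x^43, because 23·43 = 989 = 19·52 + 1 ≡ 1 (mod 52) and x^{52} = 1 for x ≠ 0 (Fermat). So f⁻¹(42) = 42^43 mod 53.
Repeated squaring mod 53: 42^1 ≡ 42, 42^2 ≡ 42² = 1764 ≡ 15, 42^4 ≡ 15² = 225 ≡ 13, 42^8 ≡ 13² = 169 ≡ 10, 42^16 ≡ 10² = 100 ≡ 47, 42^32 ≡ 47² = 2209 ≡ 36. Since 43 = 32 + 8 + 2 + 1, 42^43 ≡ 36·10·15·42: 36·10 = 360 ≡ 42, then 42·15 = 630 ≡ 47, then 47·42 = 1974 ≡ 13. So 42^43 ≡ 13 (mod 53).
Hence f⁻¹(42) = 13.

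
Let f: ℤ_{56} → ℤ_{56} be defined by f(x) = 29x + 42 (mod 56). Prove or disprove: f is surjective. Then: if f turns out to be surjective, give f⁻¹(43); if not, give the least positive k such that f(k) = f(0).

By definition, f is surjective if every y in the codomain equals f(x) for some x in the domain.
Since gcd(29, 56) = 1, 29 is invertible modulo 56. Euclid's algorithm: 56 = 1·29 + 27, 29 = 1·27 + 2, 27 = 13·2 + 1; back-substituting gives 1 = 29·29 − 15·56, so 29⁻¹ ≡ 29 (mod 56).
For any y ∈ ℤ_{56}, x = 29(y − 42) mod 56 satisfies f(x) = 29·29(y − 42) + 42 ≡ y (since 29·29 ≡ 1 mod 56). So every y has a preimage.
Hence f is surjective.
Since f is surjective, we compute f⁻¹(43): solve 29x + 42 ≡ 43 (mod 56), i.e. 29x ≡ 1 (mod 56).
Multiplying by 29⁻¹ = 29 gives x ≡ 29·1 = 29 ≡ 29 (mod 56).
Check: f(29) = 29·29 + 42 = 883 = 15·56 + 43 ≡ 43 (mod 56).

29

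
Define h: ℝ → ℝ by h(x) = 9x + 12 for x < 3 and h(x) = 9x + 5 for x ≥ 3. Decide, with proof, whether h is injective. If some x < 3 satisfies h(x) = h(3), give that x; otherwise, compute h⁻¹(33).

Both pieces are strictly increasing (slopes 9 and 9), so each is injective on its own interval.
The left piece maps (−∞, 3) onto (−∞, 39); the right piece maps [3, ∞) onto [32, ∞).
These images overlap. In particular h(3) = 32 (right piece), and solving 9x + 12 = 32 on the left piece gives x = 20/9 < 3.
So h(20/9) = h(3) with 20/9 ≠ 3, and h is not injective. This x = 20/9 is the requested value below 3.

20/9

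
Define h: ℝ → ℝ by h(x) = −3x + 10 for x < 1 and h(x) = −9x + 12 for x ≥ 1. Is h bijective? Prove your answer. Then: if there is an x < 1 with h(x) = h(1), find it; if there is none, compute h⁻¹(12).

-2/3

Both pieces are strictly decreasing (slopes −3 and −9), so each is injective on its own interval.
The left piece maps (−∞, 1) onto (7, ∞); the right piece maps [1, ∞) onto (−∞, 3].
The images leave a gap (7 has no preimage), so h is not surjective, hence not bijective.
Because the two images are disjoint, no x < 1 has h(x) = h(1), so we compute h⁻¹(12): 12 lies in (7, ∞), so solve −3x + 10 = 12: x = (12 − 10)/(−3) = −2/3.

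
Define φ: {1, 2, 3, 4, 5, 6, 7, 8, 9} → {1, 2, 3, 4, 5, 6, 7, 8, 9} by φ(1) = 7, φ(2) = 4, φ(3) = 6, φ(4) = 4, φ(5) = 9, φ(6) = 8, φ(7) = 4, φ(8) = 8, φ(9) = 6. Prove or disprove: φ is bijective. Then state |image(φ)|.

5

φ(2) = 4 = φ(4) with 2 ≠ 4, so φ is not injective, hence not bijective.
The image of φ is {4, 6, 7, 8, 9}, which has 5 elements.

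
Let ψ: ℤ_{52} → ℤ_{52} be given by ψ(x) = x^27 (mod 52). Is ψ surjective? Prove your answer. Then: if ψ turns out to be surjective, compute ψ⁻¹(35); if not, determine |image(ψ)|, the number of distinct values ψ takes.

15

ψ(2): Repeated squaring mod 52: 2^1 ≡ 2, 2^2 ≡ 2² = 4, 2^4 ≡ 4² = 16, 2^8 ≡ 16² = 256 ≡ 48, 2^16 ≡ 48² = 2304 ≡ 16. Since 27 = 16 + 8 + 2 + 1, 2^27 ≡ 16·48·4·2: 16·48 = 768 ≡ 40, then 40·4 = 160 ≡ 4, then 4·2 = 8. So 2^27 ≡ 8 (mod 52).
ψ(6): Repeated squaring mod 52: 6^1 ≡ 6, 6^2 ≡ 6² = 36, 6^4 ≡ 36² = 1296 ≡ 48, 6^8 ≡ 48² = 2304 ≡ 16, 6^16 ≡ 16² = 256 ≡ 48. Since 27 = 16 + 8 + 2 + 1, 6^27 ≡ 48·16·36·6: 48·16 = 768 ≡ 40, then 40·36 = 1440 ≡ 36, then 36·6 = 216 ≡ 8. So 6^27 ≡ 8 (mod 52).
So ψ(2) = ψ(6) = 8 while 2 ≠ 6, therefore ψ is not injective.
A non-injective map from the 52-element set ℤ_{52} to itself takes at most 51 distinct values, so it cannot be surjective. Thus ψ is not surjective.
Since ψ is not surjective, we determine |image(ψ)|. Computing x^27 mod 52 for each x (by repeated squaring, reducing mod 52 at every step), the values ψ(0), ψ(1), …, ψ(51) are: 0, 1, 8, 27, 12, 21, 8, 31, 44, 1, 12, 31, 12, 13, 40, 47, 40, 25, 8, 47, 44, 5, 40, 51, 44, 25, 0, 27, 8, 1, 12, 47, 8, 5, 44, 27, 12, 5, 12, 39, 40, 21, 40, 51, 8, 21, 44, 31, 40, 25, 44, 51.
The distinct values are {0, 1, 5, 8, 12, 13, 21, 25, 27, 31, 39, 40, 44, 47, 51}; there are 15 of them.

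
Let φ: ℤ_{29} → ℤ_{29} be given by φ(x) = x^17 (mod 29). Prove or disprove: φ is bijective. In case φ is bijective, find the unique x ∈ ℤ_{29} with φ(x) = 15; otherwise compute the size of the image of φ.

Since 29 is prime, the nonzero elements of ℤ_{29} form a cyclic group of order 28.
As gcd(17, 28) = 1, raising to the 17th power is a bijection on this group: if s^17 ≡ t^17 then (st^{−1})^17 = 1, and the only element of order dividing gcd(17, 28) = 1 is 1, so s = t.
With φ(0) = 0 this makes φ injective on all of ℤ_{29}, hence bijective (finite equal-size domain and codomain). In particular φ is bijective.
Since φ is bijective, we find the preimage of 15. The inverse of x ↦ x^17 on (ℤ_{29})^× is x ↦ x^5, because 17·5 = 85 = 3·28 + 1 ≡ 1 (mod 28) and x^{28} = 1 for x ≠ 0 (Fermat). So φ⁻¹(15) = 15^5 mod 29.
Repeated squaring mod 29: 15^1 ≡ 15, 15^2 ≡ 15² = 225 ≡ 22, 15^4 ≡ 22² = 484 ≡ 20. Since 5 = 4 + 1, 15^5 ≡ 20·15: 20·15 = 300 ≡ 10. So 15^5 ≡ 10 (mod 29).
Hence φ⁻¹(15) = 10.

10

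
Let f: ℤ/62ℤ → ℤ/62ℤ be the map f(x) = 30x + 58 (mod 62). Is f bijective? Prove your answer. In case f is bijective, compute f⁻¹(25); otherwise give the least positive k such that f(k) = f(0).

31

We have gcd(30, 62) = 2 > 1. Taking u = 0 and v = 31: f(0) = 58 and f(31) = 30·31 + 58 = 988 ≡ 58 (mod 62).
So f(0) = f(31) while 0 ≠ 31, hence f is not injective, hence not bijective.
Since f is not bijective, we find the least positive k with f(k) = f(0): this means 30k ≡ 0 (mod 62), i.e. 62 ∣ 30k. Since gcd(30, 62) = 2, dividing through by 2 this holds exactly when 31 ∣ 15k, and as gcd(15, 31) = 1, exactly when 31 ∣ k.
The smallest positive such k is 31.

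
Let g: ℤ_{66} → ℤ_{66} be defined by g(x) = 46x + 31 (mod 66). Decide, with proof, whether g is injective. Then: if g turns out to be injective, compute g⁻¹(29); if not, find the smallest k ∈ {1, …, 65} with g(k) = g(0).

33

We have gcd(46, 66) = 2 > 1. Taking s = 0 and t = 33: g(0) = 31 and g(33) = 46·33 + 31 = 1549 ≡ 31 (mod 66).
So g(0) = g(33) while 0 ≠ 33, therefore g is not injective.
Since g is not injective, we find the least positive k with g(k) = g(0): this means 46k ≡ 0 (mod 66), i.e. 66 ∣ 46k. Since gcd(46, 66) = 2, dividing through by 2 this holds exactly when 33 ∣ 23k, and as gcd(23, 33) = 1, exactly when 33 ∣ k.
The smallest positive such k is 33.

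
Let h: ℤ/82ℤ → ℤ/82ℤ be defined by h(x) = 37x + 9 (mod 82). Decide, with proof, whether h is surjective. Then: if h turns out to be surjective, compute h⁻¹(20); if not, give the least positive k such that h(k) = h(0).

Since gcd(37, 82) = 1, 37 is invertible modulo 82. Euclid's algorithm: 82 = 2·37 + 8, 37 = 4·8 + 5, 8 = 1·5 + 3, 5 = 1·3 + 2, 3 = 1·2 + 1; back-substituting gives 1 = 51·37 − 23·82, so 37⁻¹ ≡ 51 (mod 82).
Then y ↦ 51(y − 9) is a two-sided inverse to h, so every y ∈ ℤ/82ℤ has a preimage.
Hence h is surjective.
Since h is surjective, we find h⁻¹(20): we need 37x ≡ 20 − 9 ≡ 11 (mod 82). Using 37⁻¹ = 51: x ≡ 51·11 = 561 = 6·82 + 69, so x = 69.
Check: h(69) = 37·69 + 9 = 2562 = 31·82 + 20 ≡ 20 (mod 82).

69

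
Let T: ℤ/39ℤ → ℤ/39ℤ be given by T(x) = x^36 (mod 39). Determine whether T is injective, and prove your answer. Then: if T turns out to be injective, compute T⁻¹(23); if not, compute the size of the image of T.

T(1) = 1^36 = 1.
T(2): Repeated squaring mod 39: 2^1 ≡ 2, 2^2 ≡ 2² = 4, 2^4 ≡ 4² = 16, 2^8 ≡ 16² = 256 ≡ 22, 2^16 ≡ 22² = 484 ≡ 16, 2^32 ≡ 16² = 256 ≡ 22. Since 36 = 32 + 4, 2^36 ≡ 22·16: 22·16 = 352 ≡ 1. So 2^36 ≡ 1 (mod 39).
So T(1) = T(2) = 1 while 1 ≠ 2, thus T is not injective.
Since T is not injective, we determine |image(T)|. Computing x^36 mod 39 for each x (by repeated squaring, reducing mod 39 at every step), the values T(0), T(1), …, T(38) are: 0, 1, 1, 27, 1, 1, 27, 1, 1, 27, 1, 1, 27, 13, 1, 27, 1, 1, 27, 1, 1, 27, 1, 1, 27, 1, 13, 27, 1, 1, 27, 1, 1, 27, 1, 1, 27, 1, 1.
The distinct values are {0, 1, 13, 27}; there are 4 of them.

4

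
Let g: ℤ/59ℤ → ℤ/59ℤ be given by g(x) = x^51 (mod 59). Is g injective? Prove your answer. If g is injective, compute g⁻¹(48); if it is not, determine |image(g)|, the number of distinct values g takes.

9

Since 59 is prime, the nonzero elements of ℤ/59ℤ form a cyclic group of order 58.
As gcd(51, 58) = 1, raising to the 51st power is a bijection on this group: if s^51 ≡ t^51 then (st^{−1})^51 = 1, and the only element of order dividing gcd(51, 58) = 1 is 1, so s = t.
With g(0) = 0 this makes g injective on all of ℤ/59ℤ, hence bijective (finite equal-size domain and codomain). In particular g is injective.
Since g is injective, we find the preimage of 48. The inverse of x ↦ x^51 on (ℤ/59ℤ)^× is x ↦ x^33, because 51·33 = 1683 = 29·58 + 1 ≡ 1 (mod 58) and x^{58} = 1 for x ≠ 0 (Fermat). So g⁻¹(48) = 48^33 mod 59.
Repeated squaring mod 59: 48^1 ≡ 48, 48^2 ≡ 48² = 2304 ≡ 3, 48^4 ≡ 3² = 9, 48^8 ≡ 9² = 81 ≡ 22, 48^16 ≡ 22² = 484 ≡ 12, 48^32 ≡ 12² = 144 ≡ 26. Since 33 = 32 + 1, 48^33 ≡ 26·48: 26·48 = 1248 ≡ 9. So 48^33 ≡ 9 (mod 59).
Hence g⁻¹(48) = 9.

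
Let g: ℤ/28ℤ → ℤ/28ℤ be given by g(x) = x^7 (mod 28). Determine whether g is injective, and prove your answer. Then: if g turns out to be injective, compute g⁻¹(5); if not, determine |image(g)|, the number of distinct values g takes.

g(0) = 0^7 = 0.
g(14): Repeated squaring mod 28: 14^1 ≡ 14, 14^2 ≡ 14² = 196 ≡ 0, 14^4 ≡ 0² = 0. Since 7 = 4 + 2 + 1, 14^7 ≡ 0·0·14: 0·0 = 0, then 0·14 = 0. So 14^7 ≡ 0 (mod 28).
So g(0) = g(14) = 0 while 0 ≠ 14, thus g is not injective.
Since g is not injective, we determine |image(g)|. Computing x^7 mod 28 for each x (by repeated squaring, reducing mod 28 at every step), the values g(0), g(1), …, g(27) are: 0, 1, 16, 3, 4, 5, 20, 7, 8, 9, 24, 11, 12, 13, 0, 15, 16, 17, 4, 19, 20, 21, 8, 23, 24, 25, 12, 27.
The distinct values are {0, 1, 3, 4, 5, 7, 8, 9, 11, 12, 13, 15, 16, 17, 19, 20, 21, 23, 24, 25, 27}; there are 21 of them.

21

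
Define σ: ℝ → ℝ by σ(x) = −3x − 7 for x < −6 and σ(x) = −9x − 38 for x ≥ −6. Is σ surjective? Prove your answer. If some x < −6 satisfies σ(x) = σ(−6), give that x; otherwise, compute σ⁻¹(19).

-23/3

Both pieces are strictly decreasing (slopes −3 and −9), so each is injective on its own interval.
The left piece maps (−∞, −6) onto (11, ∞); the right piece maps [−6, ∞) onto (−∞, 16].
The union (11, ∞) ∪ (−∞, 16] covers ℝ, so σ is surjective.
For the follow-up: the images overlap, so an x < −6 with σ(x) = σ(−6) exists. σ(−6) = 16; solving −3x − 7 = 16 for x < −6 gives x = (16 + 7)/(−3) = −23/3.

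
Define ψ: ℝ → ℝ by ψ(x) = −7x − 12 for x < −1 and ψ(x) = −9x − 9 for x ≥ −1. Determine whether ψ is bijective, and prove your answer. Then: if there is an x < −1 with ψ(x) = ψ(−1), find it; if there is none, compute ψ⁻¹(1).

-12/7

Both pieces are strictly decreasing (slopes −7 and −9), so each is injective on its own interval.
The left piece maps (−∞, −1) onto (−5, ∞); the right piece maps [−1, ∞) onto (−∞, 0].
These images overlap. In particular ψ(−1) = 0 (right piece), and solving −7x − 12 = 0 on the left piece gives x = −12/7 < −1.
So ψ(−12/7) = ψ(−1) with −12/7 ≠ −1, and ψ is not injective, hence not bijective. This x = −12/7 is the requested value below −1.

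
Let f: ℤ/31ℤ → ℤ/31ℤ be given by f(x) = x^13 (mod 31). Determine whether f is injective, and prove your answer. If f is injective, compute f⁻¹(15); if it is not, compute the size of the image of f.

Since 31 is prime, the nonzero elements of ℤ/31ℤ form a cyclic group of order 30.
As gcd(13, 30) = 1, raising to the 13th power is a bijection on this group: if s^13 ≡ t^13 then (st^{−1})^13 = 1, and the only element of order dividing gcd(13, 30) = 1 is 1, so s = t.
With f(0) = 0 this makes f injective on all of ℤ/31ℤ, hence bijective (finite equal-size domain and codomain). In particular f is injective.
Since f is injective, we find the preimage of 15. The inverse of x ↦ x^13 on (ℤ/31ℤ)^× is x ↦ x^7, because 13·7 = 91 = 3·30 + 1 ≡ 1 (mod 30) and x^{30} = 1 for x ≠ 0 (Fermat). So f⁻¹(15) = 15^7 mod 31.
Repeated squaring mod 31: 15^1 ≡ 15, 15^2 ≡ 15² = 225 ≡ 8, 15^4 ≡ 8² = 64 ≡ 2. Since 7 = 4 + 2 + 1, 15^7 ≡ 2·8·15: 2·8 = 16, then 16·15 = 240 ≡ 23. So 15^7 ≡ 23 (mod 31).
Hence f⁻¹(15) = 23.

23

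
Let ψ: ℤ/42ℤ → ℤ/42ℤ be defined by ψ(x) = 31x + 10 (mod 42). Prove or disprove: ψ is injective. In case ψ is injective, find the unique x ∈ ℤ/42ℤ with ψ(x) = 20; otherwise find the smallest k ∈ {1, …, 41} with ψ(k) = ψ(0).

22

If ψ(x_1) = ψ(x_2), then 31x_1 ≡ 31x_2 (mod 42). Because gcd(31, 42) = 1, we may cancel 31 to get x_1 ≡ x_2 (mod 42).
Hence ψ is injective.
We now compute 31⁻¹ mod 42 explicitly. Euclid's algorithm: 42 = 1·31 + 11, 31 = 2·11 + 9, 11 = 1·9 + 2, 9 = 4·2 + 1; back-substituting gives 1 = 19·31 − 14·42, so 31⁻¹ ≡ 19 (mod 42).
Since ψ is injective, we compute ψ⁻¹(20): solve 31x + 10 ≡ 20 (mod 42), i.e. 31x ≡ 10 (mod 42).
Multiplying by 31⁻¹ = 19 gives x ≡ 19·10 = 190 = 4·42 + 22 ≡ 22 (mod 42).
Check: ψ(22) = 31·22 + 10 = 692 = 16·42 + 20 ≡ 20 (mod 42).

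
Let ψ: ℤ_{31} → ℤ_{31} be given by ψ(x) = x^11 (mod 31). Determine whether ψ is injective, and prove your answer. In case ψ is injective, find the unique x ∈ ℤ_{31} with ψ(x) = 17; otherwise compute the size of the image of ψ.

Since 31 is prime, the nonzero elements of ℤ_{31} form a cyclic group of order 30.
As gcd(11, 30) = 1, raising to the 11th power is a bijection on this group: if x_1^11 ≡ x_2^11 then (x_1x_2^{−1})^11 = 1, and the only element of order dividing gcd(11, 30) = 1 is 1, so x_1 = x_2.
With ψ(0) = 0 this makes ψ injective on all of ℤ_{31}, hence bijective (finite equal-size domain and codomain). In particular ψ is injective.
Since ψ is injective, we find the preimage of 17. The inverse of x ↦ x^11 on (ℤ_{31})^× is x ↦ x^11, because 11·11 = 121 = 4·30 + 1 ≡ 1 (mod 30) and x^{30} = 1 for x ≠ 0 (Fermat). So ψ⁻¹(17) = 17^11 mod 31.
Repeated squaring mod 31: 17^1 ≡ 17, 17^2 ≡ 17² = 289 ≡ 10, 17^4 ≡ 10² = 100 ≡ 7, 17^8 ≡ 7² = 49 ≡ 18. Since 11 = 8 + 2 + 1, 17^11 ≡ 18·10·17: 18·10 = 180 ≡ 25, then 25·17 = 425 ≡ 22. So 17^11 ≡ 22 (mod 31).
Hence ψ⁻¹(17) = 22.

22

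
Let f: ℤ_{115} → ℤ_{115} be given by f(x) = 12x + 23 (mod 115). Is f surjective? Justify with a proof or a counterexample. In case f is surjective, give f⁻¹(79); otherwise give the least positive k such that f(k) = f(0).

Recall that surjectivity means every element of the codomain has a preimage under f.
Since gcd(12, 115) = 1, 12 is invertible modulo 115. Euclid's algorithm: 115 = 9·12 + 7, 12 = 1·7 + 5, 7 = 1·5 + 2, 5 = 2·2 + 1; back-substituting gives 1 = 48·12 − 5·115, so 12⁻¹ ≡ 48 (mod 115).
For any y ∈ ℤ_{115}, x = 48(y − 23) mod 115 satisfies f(x) = 12·48(y − 23) + 23 ≡ y (since 12·48 ≡ 1 mod 115). So every y has a preimage.
So f is surjective.
Since f is surjective, we find f⁻¹(79): we need 12x ≡ 79 − 23 ≡ 56 (mod 115). Using 12⁻¹ = 48: x ≡ 48·56 = 2688 = 23·115 + 43, so x = 43.
Check: f(43) = 12·43 + 23 = 539 = 4·115 + 79 ≡ 79 (mod 115).

43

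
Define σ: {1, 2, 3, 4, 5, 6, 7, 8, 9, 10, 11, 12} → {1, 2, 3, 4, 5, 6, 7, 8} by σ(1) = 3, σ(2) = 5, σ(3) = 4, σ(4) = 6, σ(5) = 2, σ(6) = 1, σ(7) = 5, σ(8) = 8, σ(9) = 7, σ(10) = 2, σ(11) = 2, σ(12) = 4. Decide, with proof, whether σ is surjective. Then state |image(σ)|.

Every element of the codomain has a preimage: 1 = σ(6), 2 = σ(5), 3 = σ(1), 4 = σ(3), 5 = σ(2), 6 = σ(4), 7 = σ(9), 8 = σ(8).
Hence σ is surjective.
The image of σ is {1, 2, 3, 4, 5, 6, 7, 8}, which has 8 elements.

8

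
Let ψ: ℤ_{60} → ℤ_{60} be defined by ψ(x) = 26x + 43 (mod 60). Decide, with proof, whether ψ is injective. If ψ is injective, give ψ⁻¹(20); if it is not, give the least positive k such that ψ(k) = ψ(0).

We have gcd(26, 60) = 2 > 1. Taking x_1 = 0 and x_2 = 30: ψ(0) = 43 and ψ(30) = 26·30 + 43 = 823 ≡ 43 (mod 60).
So ψ(0) = ψ(30) while 0 ≠ 30, therefore ψ is not injective.
Since ψ is not injective, we find the least positive k with ψ(k) = ψ(0): this means 26k ≡ 0 (mod 60), i.e. 60 ∣ 26k. Since gcd(26, 60) = 2, dividing through by 2 this holds exactly when 30 ∣ 13k, and as gcd(13, 30) = 1, exactly when 30 ∣ k.
The smallest positive such k is 30.

30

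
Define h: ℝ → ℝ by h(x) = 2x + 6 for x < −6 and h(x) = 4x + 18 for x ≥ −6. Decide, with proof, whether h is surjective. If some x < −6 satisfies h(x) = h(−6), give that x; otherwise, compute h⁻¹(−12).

-9

Both pieces are strictly increasing (slopes 2 and 4), so each is injective on its own interval.
The left piece maps (−∞, −6) onto (−∞, −6); the right piece maps [−6, ∞) onto [−6, ∞).
These images together cover ℝ, so h is surjective.
Because the two images are disjoint, no x < −6 has h(x) = h(−6), so we compute h⁻¹(−12): −12 lies in (−∞, −6), so solve 2x + 6 = −12: x = (−12 − 6)/2 = −9.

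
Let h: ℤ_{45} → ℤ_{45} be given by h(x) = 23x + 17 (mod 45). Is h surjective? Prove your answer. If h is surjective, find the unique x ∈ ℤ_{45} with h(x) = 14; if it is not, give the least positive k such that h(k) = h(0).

39

Since gcd(23, 45) = 1, 23 is invertible modulo 45. Euclid's algorithm: 45 = 1·23 + 22, 23 = 1·22 + 1; back-substituting gives 1 = 2·23 − 1·45, so 23⁻¹ ≡ 2 (mod 45).
For any y ∈ ℤ_{45}, x = 2(y − 17) mod 45 satisfies h(x) = 23·2(y − 17) + 17 ≡ y (since 23·2 ≡ 1 mod 45). So every y has a preimage.
Therefore h is surjective.
Since h is surjective, we compute h⁻¹(14): solve 23x + 17 ≡ 14 (mod 45), i.e. 23x ≡ 42 (mod 45).
Multiplying by 23⁻¹ = 2 gives x ≡ 2·42 = 84 = 1·45 + 39 ≡ 39 (mod 45).
Check: h(39) = 23·39 + 17 = 914 = 20·45 + 14 ≡ 14 (mod 45).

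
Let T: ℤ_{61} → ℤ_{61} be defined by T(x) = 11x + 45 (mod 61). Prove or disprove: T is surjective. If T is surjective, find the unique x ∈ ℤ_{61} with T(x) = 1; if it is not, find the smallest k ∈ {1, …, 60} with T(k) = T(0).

By definition, T is surjective if every y in the codomain equals T(x) for some x in the domain.
Since gcd(11, 61) = 1, 11 is invertible modulo 61. Euclid's algorithm: 61 = 5·11 + 6, 11 = 1·6 + 5, 6 = 1·5 + 1; back-substituting gives 1 = 50·11 − 9·61, so 11⁻¹ ≡ 50 (mod 61).
Then y ↦ 50(y − 45) is a two-sided inverse to T, so every y ∈ ℤ_{61} has a preimage.
Therefore T is surjective.
Since T is surjective, we compute T⁻¹(1): solve 11x + 45 ≡ 1 (mod 61), i.e. 11x ≡ 17 (mod 61).
Multiplying by 11⁻¹ = 50 gives x ≡ 50·17 = 850 = 13·61 + 57 ≡ 57 (mod 61).
Check: T(57) = 11·57 + 45 = 672 = 11·61 + 1 ≡ 1 (mod 61).

57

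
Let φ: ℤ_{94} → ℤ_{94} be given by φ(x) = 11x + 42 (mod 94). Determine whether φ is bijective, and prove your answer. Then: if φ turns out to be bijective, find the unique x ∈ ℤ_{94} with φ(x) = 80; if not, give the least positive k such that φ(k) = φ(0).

Suppose φ(u) = φ(v) in ℤ_{94}. Then 11u + 42 ≡ 11v + 42 (mod 94), therefore 11(u − v) ≡ 0 (mod 94).
Since gcd(11, 94) = 1, 11 is invertible modulo 94, hence u − v ≡ 0 (mod 94), i.e. u = v.
We now compute 11⁻¹ mod 94 explicitly. Euclid's algorithm: 94 = 8·11 + 6, 11 = 1·6 + 5, 6 = 1·5 + 1; back-substituting gives 1 = 77·11 − 9·94, so 11⁻¹ ≡ 77 (mod 94).
Then y ↦ 77(y − 42) is a two-sided inverse to φ, so every y ∈ ℤ_{94} has a preimage.
So φ is bijective.
Since φ is bijective, we compute φ⁻¹(80): solve 11x + 42 ≡ 80 (mod 94), i.e. 11x ≡ 38 (mod 94).
Multiplying by 11⁻¹ = 77 gives x ≡ 77·38 = 2926 = 31·94 + 12 ≡ 12 (mod 94).
Check: φ(12) = 11·12 + 42 = 174 = 1·94 + 80 ≡ 80 (mod 94).

12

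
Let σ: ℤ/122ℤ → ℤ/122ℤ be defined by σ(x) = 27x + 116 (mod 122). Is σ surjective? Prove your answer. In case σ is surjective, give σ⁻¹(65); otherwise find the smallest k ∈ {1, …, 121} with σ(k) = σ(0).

Since gcd(27, 122) = 1, 27 is invertible modulo 122. Euclid's algorithm: 122 = 4·27 + 14, 27 = 1·14 + 13, 14 = 1·13 + 1; back-substituting gives 1 = 113·27 − 25·122, so 27⁻¹ ≡ 113 (mod 122).
Then y ↦ 113(y − 116) is a two-sided inverse to σ, so every y ∈ ℤ/122ℤ has a preimage.
So σ is surjective.
Since σ is surjective, we compute σ⁻¹(65): solve 27x + 116 ≡ 65 (mod 122), i.e. 27x ≡ 71 (mod 122).
Multiplying by 27⁻¹ = 113 gives x ≡ 113·71 = 8023 = 65·122 + 93 ≡ 93 (mod 122).
Check: σ(93) = 27·93 + 116 = 2627 = 21·122 + 65 ≡ 65 (mod 122).

93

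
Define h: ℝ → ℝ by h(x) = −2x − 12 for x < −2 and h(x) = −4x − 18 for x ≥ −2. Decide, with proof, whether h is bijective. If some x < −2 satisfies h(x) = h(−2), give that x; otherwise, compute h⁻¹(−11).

Both pieces are strictly decreasing (slopes −2 and −4), so each is injective on its own interval.
The left piece maps (−∞, −2) onto (−8, ∞); the right piece maps [−2, ∞) onto (−∞, −10].
The images leave a gap (−8 has no preimage), so h is not surjective, hence not bijective.
Because the two images are disjoint, no x < −2 has h(x) = h(−2), so we compute h⁻¹(−11): −11 lies in (−∞, −10], so solve −4x − 18 = −11: x = (−11 + 18)/(−4) = −7/4.

-7/4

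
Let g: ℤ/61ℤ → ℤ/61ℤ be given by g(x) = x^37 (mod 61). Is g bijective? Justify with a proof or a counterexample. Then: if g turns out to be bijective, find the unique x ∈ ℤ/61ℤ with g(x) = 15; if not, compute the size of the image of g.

Since 61 is prime, the nonzero elements of ℤ/61ℤ form a cyclic group of order 60.
As gcd(37, 60) = 1, raising to the 37th power is a bijection on this group: if s^37 ≡ t^37 then (st^{−1})^37 = 1, and the only element of order dividing gcd(37, 60) = 1 is 1, so s = t.
With g(0) = 0 this makes g injective on all of ℤ/61ℤ, hence bijective (finite equal-size domain and codomain). In particular g is bijective.
Since g is bijective, we find the preimage of 15. The inverse of x ↦ x^37 on (ℤ/61ℤ)^× is x ↦ x^13, because 37·13 = 481 = 8·60 + 1 ≡ 1 (mod 60) and x^{60} = 1 for x ≠ 0 (Fermat). So g⁻¹(15) = 15^13 mod 61.
Repeated squaring mod 61: 15^1 ≡ 15, 15^2 ≡ 15² = 225 ≡ 42, 15^4 ≡ 42² = 1764 ≡ 56, 15^8 ≡ 56² = 3136 ≡ 25. Since 13 = 8 + 4 + 1, 15^13 ≡ 25·56·15: 25·56 = 1400 ≡ 58, then 58·15 = 870 ≡ 16. So 15^13 ≡ 16 (mod 61).
Hence g⁻¹(15) = 16.

16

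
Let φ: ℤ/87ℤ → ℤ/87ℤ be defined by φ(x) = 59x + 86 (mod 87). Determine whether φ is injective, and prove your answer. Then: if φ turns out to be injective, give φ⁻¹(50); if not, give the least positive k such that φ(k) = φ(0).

Suppose φ(x_1) = φ(x_2) in ℤ/87ℤ. Then 59x_1 + 86 ≡ 59x_2 + 86 (mod 87), so 59(x_1 − x_2) ≡ 0 (mod 87).
Since gcd(59, 87) = 1, 59 is invertible modulo 87, therefore x_1 − x_2 ≡ 0 (mod 87), i.e. x_1 = x_2.
So φ is injective.
We now compute 59⁻¹ mod 87 explicitly. Euclid's algorithm: 87 = 1·59 + 28, 59 = 2·28 + 3, 28 = 9·3 + 1; back-substituting gives 1 = 59·59 − 40·87, so 59⁻¹ ≡ 59 (mod 87).
Since φ is injective, we find φ⁻¹(50): we need 59x ≡ 50 − 86 ≡ 51 (mod 87). Using 59⁻¹ = 59: x ≡ 59·51 = 3009 = 34·87 + 51, so x = 51.
Check: φ(51) = 59·51 + 86 = 3095 = 35·87 + 50 ≡ 50 (mod 87).

51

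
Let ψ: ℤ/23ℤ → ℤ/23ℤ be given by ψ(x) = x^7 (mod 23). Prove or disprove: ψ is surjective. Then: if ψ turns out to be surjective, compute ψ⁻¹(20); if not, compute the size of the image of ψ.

Since 23 is prime, the nonzero elements of ℤ/23ℤ form a cyclic group of order 22.
As gcd(7, 22) = 1, raising to the 7th power is a bijection on this group: if u^7 ≡ v^7 then (uv^{−1})^7 = 1, and the only element of order dividing gcd(7, 22) = 1 is 1, so u = v.
With ψ(0) = 0 this makes ψ injective on all of ℤ/23ℤ, hence bijective (finite equal-size domain and codomain). In particular ψ is surjective.
Since ψ is surjective, we find the preimage of 20. The inverse of x ↦ x^7 on (ℤ/23ℤ)^× is x ↦ x^19, because 7·19 = 133 = 6·22 + 1 ≡ 1 (mod 22) and x^{22} = 1 for x ≠ 0 (Fermat). So ψ⁻¹(20) = 20^19 mod 23.
Repeated squaring mod 23: 20^1 ≡ 20, 20^2 ≡ 20² = 400 ≡ 9, 20^4 ≡ 9² = 81 ≡ 12, 20^8 ≡ 12² = 144 ≡ 6, 20^16 ≡ 6² = 36 ≡ 13. Since 19 = 16 + 2 + 1, 20^19 ≡ 13·9·20: 13·9 = 117 ≡ 2, then 2·20 = 40 ≡ 17. So 20^19 ≡ 17 (mod 23).
Hence ψ⁻¹(20) = 17.

17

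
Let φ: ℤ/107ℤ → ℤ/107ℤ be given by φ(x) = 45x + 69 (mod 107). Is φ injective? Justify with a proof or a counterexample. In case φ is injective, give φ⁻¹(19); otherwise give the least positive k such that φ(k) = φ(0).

94

Suppose φ(a) = φ(b) in ℤ/107ℤ. Then 45a + 69 ≡ 45b + 69 (mod 107), hence 45(a − b) ≡ 0 (mod 107).
Since gcd(45, 107) = 1, 45 is invertible modulo 107, so a − b ≡ 0 (mod 107), i.e. a = b.
Hence φ is injective.
We now compute 45⁻¹ mod 107 explicitly. Euclid's algorithm: 107 = 2·45 + 17, 45 = 2·17 + 11, 17 = 1·11 + 6, 11 = 1·6 + 5, 6 = 1·5 + 1; back-substituting gives 1 = 88·45 − 37·107, so 45⁻¹ ≡ 88 (mod 107).
Since φ is injective, we find φ⁻¹(19): we need 45x ≡ 19 − 69 ≡ 57 (mod 107). Using 45⁻¹ = 88: x ≡ 88·57 = 5016 = 46·107 + 94, so x = 94.
Check: φ(94) = 45·94 + 69 = 4299 = 40·107 + 19 ≡ 19 (mod 107).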